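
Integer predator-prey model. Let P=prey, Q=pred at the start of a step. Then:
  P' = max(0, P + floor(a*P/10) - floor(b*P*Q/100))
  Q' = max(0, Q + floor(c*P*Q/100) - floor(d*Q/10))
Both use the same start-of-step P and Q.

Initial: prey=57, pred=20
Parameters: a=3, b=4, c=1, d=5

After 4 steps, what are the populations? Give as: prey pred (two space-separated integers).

Answer: 7 6

Derivation:
Step 1: prey: 57+17-45=29; pred: 20+11-10=21
Step 2: prey: 29+8-24=13; pred: 21+6-10=17
Step 3: prey: 13+3-8=8; pred: 17+2-8=11
Step 4: prey: 8+2-3=7; pred: 11+0-5=6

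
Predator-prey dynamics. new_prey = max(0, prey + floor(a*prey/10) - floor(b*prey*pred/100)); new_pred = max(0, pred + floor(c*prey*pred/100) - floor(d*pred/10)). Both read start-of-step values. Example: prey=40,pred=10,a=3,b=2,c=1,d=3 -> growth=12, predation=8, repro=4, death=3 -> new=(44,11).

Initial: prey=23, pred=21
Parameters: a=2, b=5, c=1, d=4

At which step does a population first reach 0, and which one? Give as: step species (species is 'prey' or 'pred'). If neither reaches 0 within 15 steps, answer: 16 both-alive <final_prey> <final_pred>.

Step 1: prey: 23+4-24=3; pred: 21+4-8=17
Step 2: prey: 3+0-2=1; pred: 17+0-6=11
Step 3: prey: 1+0-0=1; pred: 11+0-4=7
Step 4: prey: 1+0-0=1; pred: 7+0-2=5
Step 5: prey: 1+0-0=1; pred: 5+0-2=3
Step 6: prey: 1+0-0=1; pred: 3+0-1=2
Step 7: prey: 1+0-0=1; pred: 2+0-0=2
Steps 8-15: state stable at prey=1, pred=2 (no change)
No extinction within 15 steps

Answer: 16 both-alive 1 2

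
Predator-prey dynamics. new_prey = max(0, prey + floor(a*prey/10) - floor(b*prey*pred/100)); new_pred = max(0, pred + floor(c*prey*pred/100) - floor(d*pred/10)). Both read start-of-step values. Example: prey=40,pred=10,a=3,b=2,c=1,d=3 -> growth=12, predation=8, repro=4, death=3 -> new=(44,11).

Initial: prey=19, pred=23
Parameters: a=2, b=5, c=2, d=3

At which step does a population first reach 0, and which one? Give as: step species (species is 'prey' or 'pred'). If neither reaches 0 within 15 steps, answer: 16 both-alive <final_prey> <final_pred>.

Answer: 2 prey

Derivation:
Step 1: prey: 19+3-21=1; pred: 23+8-6=25
Step 2: prey: 1+0-1=0; pred: 25+0-7=18
First extinction: prey at step 2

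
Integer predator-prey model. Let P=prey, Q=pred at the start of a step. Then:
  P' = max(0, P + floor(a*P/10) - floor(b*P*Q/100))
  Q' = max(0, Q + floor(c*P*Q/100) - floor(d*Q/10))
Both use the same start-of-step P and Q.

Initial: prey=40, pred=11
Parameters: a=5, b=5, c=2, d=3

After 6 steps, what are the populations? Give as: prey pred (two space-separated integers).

Step 1: prey: 40+20-22=38; pred: 11+8-3=16
Step 2: prey: 38+19-30=27; pred: 16+12-4=24
Step 3: prey: 27+13-32=8; pred: 24+12-7=29
Step 4: prey: 8+4-11=1; pred: 29+4-8=25
Step 5: prey: 1+0-1=0; pred: 25+0-7=18
Step 6: prey: 0+0-0=0; pred: 18+0-5=13

Answer: 0 13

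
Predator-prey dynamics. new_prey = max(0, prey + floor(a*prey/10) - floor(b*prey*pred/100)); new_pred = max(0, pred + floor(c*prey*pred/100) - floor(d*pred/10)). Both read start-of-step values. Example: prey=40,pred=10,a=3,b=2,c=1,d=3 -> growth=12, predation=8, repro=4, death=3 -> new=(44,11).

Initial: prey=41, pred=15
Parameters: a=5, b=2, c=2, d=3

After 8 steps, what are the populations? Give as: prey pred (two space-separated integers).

Answer: 0 28

Derivation:
Step 1: prey: 41+20-12=49; pred: 15+12-4=23
Step 2: prey: 49+24-22=51; pred: 23+22-6=39
Step 3: prey: 51+25-39=37; pred: 39+39-11=67
Step 4: prey: 37+18-49=6; pred: 67+49-20=96
Step 5: prey: 6+3-11=0; pred: 96+11-28=79
Step 6: prey: 0+0-0=0; pred: 79+0-23=56
Step 7: prey: 0+0-0=0; pred: 56+0-16=40
Step 8: prey: 0+0-0=0; pred: 40+0-12=28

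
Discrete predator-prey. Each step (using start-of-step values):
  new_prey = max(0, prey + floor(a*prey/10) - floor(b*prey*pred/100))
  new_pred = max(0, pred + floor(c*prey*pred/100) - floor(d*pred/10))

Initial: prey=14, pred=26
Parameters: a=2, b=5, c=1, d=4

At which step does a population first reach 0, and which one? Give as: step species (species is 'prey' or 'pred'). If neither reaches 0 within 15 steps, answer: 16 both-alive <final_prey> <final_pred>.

Step 1: prey: 14+2-18=0; pred: 26+3-10=19
First extinction: prey at step 1

Answer: 1 prey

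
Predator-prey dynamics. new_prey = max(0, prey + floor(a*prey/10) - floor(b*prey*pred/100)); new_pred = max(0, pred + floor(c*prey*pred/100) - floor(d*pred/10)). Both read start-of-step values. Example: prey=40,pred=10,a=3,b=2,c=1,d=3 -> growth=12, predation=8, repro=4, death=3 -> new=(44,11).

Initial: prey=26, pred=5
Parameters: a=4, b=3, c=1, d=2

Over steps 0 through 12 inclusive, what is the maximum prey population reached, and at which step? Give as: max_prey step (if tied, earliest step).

Answer: 76 6

Derivation:
Step 1: prey: 26+10-3=33; pred: 5+1-1=5
Step 2: prey: 33+13-4=42; pred: 5+1-1=5
Step 3: prey: 42+16-6=52; pred: 5+2-1=6
Step 4: prey: 52+20-9=63; pred: 6+3-1=8
Step 5: prey: 63+25-15=73; pred: 8+5-1=12
Step 6: prey: 73+29-26=76; pred: 12+8-2=18
Step 7: prey: 76+30-41=65; pred: 18+13-3=28
Step 8: prey: 65+26-54=37; pred: 28+18-5=41
Step 9: prey: 37+14-45=6; pred: 41+15-8=48
Step 10: prey: 6+2-8=0; pred: 48+2-9=41
Step 11: prey: 0+0-0=0; pred: 41+0-8=33
Step 12: prey: 0+0-0=0; pred: 33+0-6=27
Max prey = 76 at step 6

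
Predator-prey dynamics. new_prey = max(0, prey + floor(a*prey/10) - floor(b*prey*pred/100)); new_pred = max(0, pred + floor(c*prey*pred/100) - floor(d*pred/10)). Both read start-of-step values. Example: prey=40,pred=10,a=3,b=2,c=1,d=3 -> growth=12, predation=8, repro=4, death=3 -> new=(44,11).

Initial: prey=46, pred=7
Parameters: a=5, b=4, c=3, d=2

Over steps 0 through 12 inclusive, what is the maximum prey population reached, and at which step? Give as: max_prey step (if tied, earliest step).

Answer: 57 1

Derivation:
Step 1: prey: 46+23-12=57; pred: 7+9-1=15
Step 2: prey: 57+28-34=51; pred: 15+25-3=37
Step 3: prey: 51+25-75=1; pred: 37+56-7=86
Step 4: prey: 1+0-3=0; pred: 86+2-17=71
Step 5: prey: 0+0-0=0; pred: 71+0-14=57
Step 6: prey: 0+0-0=0; pred: 57+0-11=46
Step 7: prey: 0+0-0=0; pred: 46+0-9=37
Step 8: prey: 0+0-0=0; pred: 37+0-7=30
Step 9: prey: 0+0-0=0; pred: 30+0-6=24
Step 10: prey: 0+0-0=0; pred: 24+0-4=20
Step 11: prey: 0+0-0=0; pred: 20+0-4=16
Step 12: prey: 0+0-0=0; pred: 16+0-3=13
Max prey = 57 at step 1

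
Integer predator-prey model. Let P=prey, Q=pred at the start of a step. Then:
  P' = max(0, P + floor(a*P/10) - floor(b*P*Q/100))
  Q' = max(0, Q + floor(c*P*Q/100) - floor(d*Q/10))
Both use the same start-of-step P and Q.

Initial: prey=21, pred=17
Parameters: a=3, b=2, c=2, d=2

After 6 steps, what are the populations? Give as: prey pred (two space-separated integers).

Step 1: prey: 21+6-7=20; pred: 17+7-3=21
Step 2: prey: 20+6-8=18; pred: 21+8-4=25
Step 3: prey: 18+5-9=14; pred: 25+9-5=29
Step 4: prey: 14+4-8=10; pred: 29+8-5=32
Step 5: prey: 10+3-6=7; pred: 32+6-6=32
Step 6: prey: 7+2-4=5; pred: 32+4-6=30

Answer: 5 30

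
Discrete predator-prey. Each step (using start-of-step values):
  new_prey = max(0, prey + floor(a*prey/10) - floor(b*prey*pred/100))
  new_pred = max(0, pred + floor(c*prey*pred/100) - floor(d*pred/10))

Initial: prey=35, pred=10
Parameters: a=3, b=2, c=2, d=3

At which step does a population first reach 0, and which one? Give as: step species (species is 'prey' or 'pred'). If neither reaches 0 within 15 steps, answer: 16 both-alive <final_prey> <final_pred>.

Step 1: prey: 35+10-7=38; pred: 10+7-3=14
Step 2: prey: 38+11-10=39; pred: 14+10-4=20
Step 3: prey: 39+11-15=35; pred: 20+15-6=29
Step 4: prey: 35+10-20=25; pred: 29+20-8=41
Step 5: prey: 25+7-20=12; pred: 41+20-12=49
Step 6: prey: 12+3-11=4; pred: 49+11-14=46
Step 7: prey: 4+1-3=2; pred: 46+3-13=36
Step 8: prey: 2+0-1=1; pred: 36+1-10=27
Step 9: prey: 1+0-0=1; pred: 27+0-8=19
Step 10: prey: 1+0-0=1; pred: 19+0-5=14
Step 11: prey: 1+0-0=1; pred: 14+0-4=10
Step 12: prey: 1+0-0=1; pred: 10+0-3=7
Step 13: prey: 1+0-0=1; pred: 7+0-2=5
Step 14: prey: 1+0-0=1; pred: 5+0-1=4
Step 15: prey: 1+0-0=1; pred: 4+0-1=3
No extinction within 15 steps

Answer: 16 both-alive 1 3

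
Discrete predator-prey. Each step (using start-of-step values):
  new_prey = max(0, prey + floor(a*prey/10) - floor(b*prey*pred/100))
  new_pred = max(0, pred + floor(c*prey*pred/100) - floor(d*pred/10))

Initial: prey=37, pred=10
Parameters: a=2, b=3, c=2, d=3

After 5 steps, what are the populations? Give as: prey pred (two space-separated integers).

Answer: 4 21

Derivation:
Step 1: prey: 37+7-11=33; pred: 10+7-3=14
Step 2: prey: 33+6-13=26; pred: 14+9-4=19
Step 3: prey: 26+5-14=17; pred: 19+9-5=23
Step 4: prey: 17+3-11=9; pred: 23+7-6=24
Step 5: prey: 9+1-6=4; pred: 24+4-7=21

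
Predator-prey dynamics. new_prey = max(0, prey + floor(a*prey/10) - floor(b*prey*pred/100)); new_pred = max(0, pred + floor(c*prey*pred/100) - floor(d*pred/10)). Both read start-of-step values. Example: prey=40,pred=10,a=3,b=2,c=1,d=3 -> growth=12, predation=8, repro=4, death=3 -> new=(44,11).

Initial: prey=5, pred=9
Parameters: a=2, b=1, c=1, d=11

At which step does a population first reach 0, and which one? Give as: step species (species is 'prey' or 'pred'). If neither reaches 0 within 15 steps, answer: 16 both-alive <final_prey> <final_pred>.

Answer: 1 pred

Derivation:
Step 1: prey: 5+1-0=6; pred: 9+0-9=0
First extinction: pred at step 1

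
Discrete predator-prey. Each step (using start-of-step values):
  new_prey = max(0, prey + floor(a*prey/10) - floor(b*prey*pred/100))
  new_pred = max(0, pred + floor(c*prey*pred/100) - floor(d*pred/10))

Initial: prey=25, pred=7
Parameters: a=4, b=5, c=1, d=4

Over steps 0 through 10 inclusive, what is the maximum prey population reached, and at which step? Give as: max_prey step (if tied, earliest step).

Step 1: prey: 25+10-8=27; pred: 7+1-2=6
Step 2: prey: 27+10-8=29; pred: 6+1-2=5
Step 3: prey: 29+11-7=33; pred: 5+1-2=4
Step 4: prey: 33+13-6=40; pred: 4+1-1=4
Step 5: prey: 40+16-8=48; pred: 4+1-1=4
Step 6: prey: 48+19-9=58; pred: 4+1-1=4
Step 7: prey: 58+23-11=70; pred: 4+2-1=5
Step 8: prey: 70+28-17=81; pred: 5+3-2=6
Step 9: prey: 81+32-24=89; pred: 6+4-2=8
Step 10: prey: 89+35-35=89; pred: 8+7-3=12
Max prey = 89 at step 9

Answer: 89 9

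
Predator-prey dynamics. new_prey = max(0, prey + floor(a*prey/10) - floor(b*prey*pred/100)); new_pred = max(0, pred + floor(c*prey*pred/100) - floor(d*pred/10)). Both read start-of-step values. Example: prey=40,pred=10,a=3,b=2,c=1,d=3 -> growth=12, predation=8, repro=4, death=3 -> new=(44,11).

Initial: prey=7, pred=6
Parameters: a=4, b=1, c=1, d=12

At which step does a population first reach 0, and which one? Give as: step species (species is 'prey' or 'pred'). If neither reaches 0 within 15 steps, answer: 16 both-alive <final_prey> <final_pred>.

Answer: 1 pred

Derivation:
Step 1: prey: 7+2-0=9; pred: 6+0-7=0
First extinction: pred at step 1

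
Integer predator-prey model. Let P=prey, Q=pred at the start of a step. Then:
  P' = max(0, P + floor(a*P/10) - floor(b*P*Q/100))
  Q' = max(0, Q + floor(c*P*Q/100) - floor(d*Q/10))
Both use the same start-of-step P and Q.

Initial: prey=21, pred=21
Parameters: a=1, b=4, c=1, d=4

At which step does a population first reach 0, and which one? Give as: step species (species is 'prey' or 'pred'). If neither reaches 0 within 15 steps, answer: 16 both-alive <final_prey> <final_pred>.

Answer: 16 both-alive 2 2

Derivation:
Step 1: prey: 21+2-17=6; pred: 21+4-8=17
Step 2: prey: 6+0-4=2; pred: 17+1-6=12
Step 3: prey: 2+0-0=2; pred: 12+0-4=8
Step 4: prey: 2+0-0=2; pred: 8+0-3=5
Step 5: prey: 2+0-0=2; pred: 5+0-2=3
Step 6: prey: 2+0-0=2; pred: 3+0-1=2
Step 7: prey: 2+0-0=2; pred: 2+0-0=2
Steps 8-15: state stable at prey=2, pred=2 (no change)
No extinction within 15 steps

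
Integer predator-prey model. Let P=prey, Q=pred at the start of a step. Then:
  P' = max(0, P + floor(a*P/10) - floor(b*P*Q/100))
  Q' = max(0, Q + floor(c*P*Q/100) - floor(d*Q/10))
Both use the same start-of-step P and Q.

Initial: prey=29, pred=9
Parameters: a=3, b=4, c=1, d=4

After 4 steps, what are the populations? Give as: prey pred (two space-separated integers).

Answer: 30 5

Derivation:
Step 1: prey: 29+8-10=27; pred: 9+2-3=8
Step 2: prey: 27+8-8=27; pred: 8+2-3=7
Step 3: prey: 27+8-7=28; pred: 7+1-2=6
Step 4: prey: 28+8-6=30; pred: 6+1-2=5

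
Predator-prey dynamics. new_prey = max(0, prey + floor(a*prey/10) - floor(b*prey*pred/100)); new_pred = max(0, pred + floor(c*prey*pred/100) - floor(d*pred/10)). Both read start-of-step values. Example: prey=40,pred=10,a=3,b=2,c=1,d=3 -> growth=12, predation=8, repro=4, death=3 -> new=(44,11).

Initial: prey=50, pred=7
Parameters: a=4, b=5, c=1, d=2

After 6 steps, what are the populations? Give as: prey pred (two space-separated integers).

Answer: 4 18

Derivation:
Step 1: prey: 50+20-17=53; pred: 7+3-1=9
Step 2: prey: 53+21-23=51; pred: 9+4-1=12
Step 3: prey: 51+20-30=41; pred: 12+6-2=16
Step 4: prey: 41+16-32=25; pred: 16+6-3=19
Step 5: prey: 25+10-23=12; pred: 19+4-3=20
Step 6: prey: 12+4-12=4; pred: 20+2-4=18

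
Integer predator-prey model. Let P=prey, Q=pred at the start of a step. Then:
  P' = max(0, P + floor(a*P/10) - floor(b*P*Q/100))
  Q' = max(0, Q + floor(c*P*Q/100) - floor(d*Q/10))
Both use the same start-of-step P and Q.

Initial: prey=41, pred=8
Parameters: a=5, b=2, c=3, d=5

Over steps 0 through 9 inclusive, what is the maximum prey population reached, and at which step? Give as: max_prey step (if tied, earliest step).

Answer: 68 2

Derivation:
Step 1: prey: 41+20-6=55; pred: 8+9-4=13
Step 2: prey: 55+27-14=68; pred: 13+21-6=28
Step 3: prey: 68+34-38=64; pred: 28+57-14=71
Step 4: prey: 64+32-90=6; pred: 71+136-35=172
Step 5: prey: 6+3-20=0; pred: 172+30-86=116
Step 6: prey: 0+0-0=0; pred: 116+0-58=58
Step 7: prey: 0+0-0=0; pred: 58+0-29=29
Step 8: prey: 0+0-0=0; pred: 29+0-14=15
Step 9: prey: 0+0-0=0; pred: 15+0-7=8
Max prey = 68 at step 2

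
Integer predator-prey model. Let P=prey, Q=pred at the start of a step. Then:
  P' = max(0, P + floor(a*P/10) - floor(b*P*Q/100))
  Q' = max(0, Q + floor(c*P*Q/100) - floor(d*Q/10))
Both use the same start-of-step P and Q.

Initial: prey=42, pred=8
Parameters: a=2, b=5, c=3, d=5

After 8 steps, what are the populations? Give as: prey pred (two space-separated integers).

Answer: 0 1

Derivation:
Step 1: prey: 42+8-16=34; pred: 8+10-4=14
Step 2: prey: 34+6-23=17; pred: 14+14-7=21
Step 3: prey: 17+3-17=3; pred: 21+10-10=21
Step 4: prey: 3+0-3=0; pred: 21+1-10=12
Step 5: prey: 0+0-0=0; pred: 12+0-6=6
Step 6: prey: 0+0-0=0; pred: 6+0-3=3
Step 7: prey: 0+0-0=0; pred: 3+0-1=2
Step 8: prey: 0+0-0=0; pred: 2+0-1=1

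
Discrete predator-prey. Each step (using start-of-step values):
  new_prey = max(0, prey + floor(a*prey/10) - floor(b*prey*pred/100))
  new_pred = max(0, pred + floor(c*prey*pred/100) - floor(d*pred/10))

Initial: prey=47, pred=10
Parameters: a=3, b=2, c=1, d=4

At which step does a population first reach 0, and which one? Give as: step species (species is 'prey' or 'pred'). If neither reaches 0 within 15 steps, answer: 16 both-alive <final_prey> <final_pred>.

Answer: 16 both-alive 21 6

Derivation:
Step 1: prey: 47+14-9=52; pred: 10+4-4=10
Step 2: prey: 52+15-10=57; pred: 10+5-4=11
Step 3: prey: 57+17-12=62; pred: 11+6-4=13
Step 4: prey: 62+18-16=64; pred: 13+8-5=16
Step 5: prey: 64+19-20=63; pred: 16+10-6=20
Step 6: prey: 63+18-25=56; pred: 20+12-8=24
Step 7: prey: 56+16-26=46; pred: 24+13-9=28
Step 8: prey: 46+13-25=34; pred: 28+12-11=29
Step 9: prey: 34+10-19=25; pred: 29+9-11=27
Step 10: prey: 25+7-13=19; pred: 27+6-10=23
Step 11: prey: 19+5-8=16; pred: 23+4-9=18
Step 12: prey: 16+4-5=15; pred: 18+2-7=13
Step 13: prey: 15+4-3=16; pred: 13+1-5=9
Step 14: prey: 16+4-2=18; pred: 9+1-3=7
Step 15: prey: 18+5-2=21; pred: 7+1-2=6
No extinction within 15 steps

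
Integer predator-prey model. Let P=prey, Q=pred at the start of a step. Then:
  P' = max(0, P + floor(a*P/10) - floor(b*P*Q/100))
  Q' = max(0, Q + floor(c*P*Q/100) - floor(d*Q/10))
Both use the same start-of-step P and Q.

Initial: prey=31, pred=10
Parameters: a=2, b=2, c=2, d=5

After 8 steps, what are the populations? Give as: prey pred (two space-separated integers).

Answer: 19 14

Derivation:
Step 1: prey: 31+6-6=31; pred: 10+6-5=11
Step 2: prey: 31+6-6=31; pred: 11+6-5=12
Step 3: prey: 31+6-7=30; pred: 12+7-6=13
Step 4: prey: 30+6-7=29; pred: 13+7-6=14
Step 5: prey: 29+5-8=26; pred: 14+8-7=15
Step 6: prey: 26+5-7=24; pred: 15+7-7=15
Step 7: prey: 24+4-7=21; pred: 15+7-7=15
Step 8: prey: 21+4-6=19; pred: 15+6-7=14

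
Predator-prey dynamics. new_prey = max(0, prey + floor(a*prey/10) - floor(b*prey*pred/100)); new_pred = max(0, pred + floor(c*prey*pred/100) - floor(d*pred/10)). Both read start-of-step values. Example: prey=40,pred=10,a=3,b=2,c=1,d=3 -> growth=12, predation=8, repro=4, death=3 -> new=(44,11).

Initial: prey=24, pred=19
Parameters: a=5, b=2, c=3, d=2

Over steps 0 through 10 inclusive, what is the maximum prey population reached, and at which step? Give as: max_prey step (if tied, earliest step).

Step 1: prey: 24+12-9=27; pred: 19+13-3=29
Step 2: prey: 27+13-15=25; pred: 29+23-5=47
Step 3: prey: 25+12-23=14; pred: 47+35-9=73
Step 4: prey: 14+7-20=1; pred: 73+30-14=89
Step 5: prey: 1+0-1=0; pred: 89+2-17=74
Step 6: prey: 0+0-0=0; pred: 74+0-14=60
Step 7: prey: 0+0-0=0; pred: 60+0-12=48
Step 8: prey: 0+0-0=0; pred: 48+0-9=39
Step 9: prey: 0+0-0=0; pred: 39+0-7=32
Step 10: prey: 0+0-0=0; pred: 32+0-6=26
Max prey = 27 at step 1

Answer: 27 1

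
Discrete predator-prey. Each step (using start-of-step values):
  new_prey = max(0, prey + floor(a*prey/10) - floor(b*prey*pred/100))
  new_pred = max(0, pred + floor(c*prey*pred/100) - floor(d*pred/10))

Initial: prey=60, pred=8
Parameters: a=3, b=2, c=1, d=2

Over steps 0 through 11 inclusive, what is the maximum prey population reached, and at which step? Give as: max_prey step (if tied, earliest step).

Step 1: prey: 60+18-9=69; pred: 8+4-1=11
Step 2: prey: 69+20-15=74; pred: 11+7-2=16
Step 3: prey: 74+22-23=73; pred: 16+11-3=24
Step 4: prey: 73+21-35=59; pred: 24+17-4=37
Step 5: prey: 59+17-43=33; pred: 37+21-7=51
Step 6: prey: 33+9-33=9; pred: 51+16-10=57
Step 7: prey: 9+2-10=1; pred: 57+5-11=51
Step 8: prey: 1+0-1=0; pred: 51+0-10=41
Step 9: prey: 0+0-0=0; pred: 41+0-8=33
Step 10: prey: 0+0-0=0; pred: 33+0-6=27
Step 11: prey: 0+0-0=0; pred: 27+0-5=22
Max prey = 74 at step 2

Answer: 74 2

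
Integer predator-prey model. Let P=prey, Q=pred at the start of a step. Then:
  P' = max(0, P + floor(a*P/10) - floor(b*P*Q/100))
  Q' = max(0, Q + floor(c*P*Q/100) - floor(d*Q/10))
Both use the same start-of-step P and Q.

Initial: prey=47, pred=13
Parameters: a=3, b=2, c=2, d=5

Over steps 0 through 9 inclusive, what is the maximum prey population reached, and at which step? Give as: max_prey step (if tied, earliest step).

Answer: 49 1

Derivation:
Step 1: prey: 47+14-12=49; pred: 13+12-6=19
Step 2: prey: 49+14-18=45; pred: 19+18-9=28
Step 3: prey: 45+13-25=33; pred: 28+25-14=39
Step 4: prey: 33+9-25=17; pred: 39+25-19=45
Step 5: prey: 17+5-15=7; pred: 45+15-22=38
Step 6: prey: 7+2-5=4; pred: 38+5-19=24
Step 7: prey: 4+1-1=4; pred: 24+1-12=13
Step 8: prey: 4+1-1=4; pred: 13+1-6=8
Step 9: prey: 4+1-0=5; pred: 8+0-4=4
Max prey = 49 at step 1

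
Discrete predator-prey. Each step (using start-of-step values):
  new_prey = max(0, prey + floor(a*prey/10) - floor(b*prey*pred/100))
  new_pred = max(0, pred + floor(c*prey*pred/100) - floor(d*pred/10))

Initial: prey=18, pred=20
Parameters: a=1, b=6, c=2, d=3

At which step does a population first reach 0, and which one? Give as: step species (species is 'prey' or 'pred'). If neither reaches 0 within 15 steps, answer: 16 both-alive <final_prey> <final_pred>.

Answer: 1 prey

Derivation:
Step 1: prey: 18+1-21=0; pred: 20+7-6=21
First extinction: prey at step 1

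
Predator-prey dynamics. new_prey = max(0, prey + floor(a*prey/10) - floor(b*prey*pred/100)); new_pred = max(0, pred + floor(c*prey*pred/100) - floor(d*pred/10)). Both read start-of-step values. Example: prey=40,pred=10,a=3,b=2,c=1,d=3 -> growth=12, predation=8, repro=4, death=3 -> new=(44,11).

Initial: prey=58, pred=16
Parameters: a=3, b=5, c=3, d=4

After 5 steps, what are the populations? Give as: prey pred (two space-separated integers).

Answer: 0 12

Derivation:
Step 1: prey: 58+17-46=29; pred: 16+27-6=37
Step 2: prey: 29+8-53=0; pred: 37+32-14=55
Step 3: prey: 0+0-0=0; pred: 55+0-22=33
Step 4: prey: 0+0-0=0; pred: 33+0-13=20
Step 5: prey: 0+0-0=0; pred: 20+0-8=12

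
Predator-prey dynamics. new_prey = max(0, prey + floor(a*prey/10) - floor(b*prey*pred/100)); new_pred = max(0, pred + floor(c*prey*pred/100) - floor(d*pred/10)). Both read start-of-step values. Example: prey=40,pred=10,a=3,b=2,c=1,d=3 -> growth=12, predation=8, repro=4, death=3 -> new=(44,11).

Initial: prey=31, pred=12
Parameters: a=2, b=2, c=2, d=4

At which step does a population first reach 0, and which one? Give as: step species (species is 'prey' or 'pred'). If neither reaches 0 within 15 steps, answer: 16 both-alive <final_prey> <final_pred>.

Step 1: prey: 31+6-7=30; pred: 12+7-4=15
Step 2: prey: 30+6-9=27; pred: 15+9-6=18
Step 3: prey: 27+5-9=23; pred: 18+9-7=20
Step 4: prey: 23+4-9=18; pred: 20+9-8=21
Step 5: prey: 18+3-7=14; pred: 21+7-8=20
Step 6: prey: 14+2-5=11; pred: 20+5-8=17
Step 7: prey: 11+2-3=10; pred: 17+3-6=14
Step 8: prey: 10+2-2=10; pred: 14+2-5=11
Step 9: prey: 10+2-2=10; pred: 11+2-4=9
Step 10: prey: 10+2-1=11; pred: 9+1-3=7
Step 11: prey: 11+2-1=12; pred: 7+1-2=6
Step 12: prey: 12+2-1=13; pred: 6+1-2=5
Step 13: prey: 13+2-1=14; pred: 5+1-2=4
Step 14: prey: 14+2-1=15; pred: 4+1-1=4
Step 15: prey: 15+3-1=17; pred: 4+1-1=4
No extinction within 15 steps

Answer: 16 both-alive 17 4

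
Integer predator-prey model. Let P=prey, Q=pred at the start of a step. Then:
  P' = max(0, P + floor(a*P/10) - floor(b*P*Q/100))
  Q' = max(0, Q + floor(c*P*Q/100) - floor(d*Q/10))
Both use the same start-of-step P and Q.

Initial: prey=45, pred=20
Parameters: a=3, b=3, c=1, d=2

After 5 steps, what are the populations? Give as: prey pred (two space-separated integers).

Answer: 3 19

Derivation:
Step 1: prey: 45+13-27=31; pred: 20+9-4=25
Step 2: prey: 31+9-23=17; pred: 25+7-5=27
Step 3: prey: 17+5-13=9; pred: 27+4-5=26
Step 4: prey: 9+2-7=4; pred: 26+2-5=23
Step 5: prey: 4+1-2=3; pred: 23+0-4=19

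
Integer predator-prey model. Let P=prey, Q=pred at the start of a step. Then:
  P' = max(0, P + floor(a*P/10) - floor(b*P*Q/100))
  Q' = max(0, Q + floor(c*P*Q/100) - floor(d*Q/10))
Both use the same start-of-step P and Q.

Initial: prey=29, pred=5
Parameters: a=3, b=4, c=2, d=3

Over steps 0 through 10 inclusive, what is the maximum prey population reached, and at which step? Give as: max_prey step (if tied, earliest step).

Answer: 34 2

Derivation:
Step 1: prey: 29+8-5=32; pred: 5+2-1=6
Step 2: prey: 32+9-7=34; pred: 6+3-1=8
Step 3: prey: 34+10-10=34; pred: 8+5-2=11
Step 4: prey: 34+10-14=30; pred: 11+7-3=15
Step 5: prey: 30+9-18=21; pred: 15+9-4=20
Step 6: prey: 21+6-16=11; pred: 20+8-6=22
Step 7: prey: 11+3-9=5; pred: 22+4-6=20
Step 8: prey: 5+1-4=2; pred: 20+2-6=16
Step 9: prey: 2+0-1=1; pred: 16+0-4=12
Step 10: prey: 1+0-0=1; pred: 12+0-3=9
Max prey = 34 at step 2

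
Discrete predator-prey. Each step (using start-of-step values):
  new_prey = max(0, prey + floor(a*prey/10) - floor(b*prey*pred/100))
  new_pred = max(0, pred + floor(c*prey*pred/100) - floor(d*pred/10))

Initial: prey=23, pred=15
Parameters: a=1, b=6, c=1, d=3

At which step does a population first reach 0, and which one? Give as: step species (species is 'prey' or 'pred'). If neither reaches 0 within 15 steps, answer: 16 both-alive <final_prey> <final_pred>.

Step 1: prey: 23+2-20=5; pred: 15+3-4=14
Step 2: prey: 5+0-4=1; pred: 14+0-4=10
Step 3: prey: 1+0-0=1; pred: 10+0-3=7
Step 4: prey: 1+0-0=1; pred: 7+0-2=5
Step 5: prey: 1+0-0=1; pred: 5+0-1=4
Step 6: prey: 1+0-0=1; pred: 4+0-1=3
Step 7: prey: 1+0-0=1; pred: 3+0-0=3
Steps 8-15: state stable at prey=1, pred=3 (no change)
No extinction within 15 steps

Answer: 16 both-alive 1 3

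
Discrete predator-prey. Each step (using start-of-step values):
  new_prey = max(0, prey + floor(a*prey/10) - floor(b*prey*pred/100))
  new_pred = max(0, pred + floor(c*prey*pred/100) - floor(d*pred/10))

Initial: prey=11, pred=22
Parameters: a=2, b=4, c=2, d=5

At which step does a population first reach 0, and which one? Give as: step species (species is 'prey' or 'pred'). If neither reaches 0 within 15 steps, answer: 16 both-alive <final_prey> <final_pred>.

Step 1: prey: 11+2-9=4; pred: 22+4-11=15
Step 2: prey: 4+0-2=2; pred: 15+1-7=9
Step 3: prey: 2+0-0=2; pred: 9+0-4=5
Step 4: prey: 2+0-0=2; pred: 5+0-2=3
Step 5: prey: 2+0-0=2; pred: 3+0-1=2
Step 6: prey: 2+0-0=2; pred: 2+0-1=1
Step 7: prey: 2+0-0=2; pred: 1+0-0=1
Steps 8-15: state stable at prey=2, pred=1 (no change)
No extinction within 15 steps

Answer: 16 both-alive 2 1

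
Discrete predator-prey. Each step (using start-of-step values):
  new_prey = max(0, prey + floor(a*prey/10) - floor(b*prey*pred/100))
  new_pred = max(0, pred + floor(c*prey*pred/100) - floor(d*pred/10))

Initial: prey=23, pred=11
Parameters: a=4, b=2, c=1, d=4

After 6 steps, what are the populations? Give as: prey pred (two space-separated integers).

Answer: 81 10

Derivation:
Step 1: prey: 23+9-5=27; pred: 11+2-4=9
Step 2: prey: 27+10-4=33; pred: 9+2-3=8
Step 3: prey: 33+13-5=41; pred: 8+2-3=7
Step 4: prey: 41+16-5=52; pred: 7+2-2=7
Step 5: prey: 52+20-7=65; pred: 7+3-2=8
Step 6: prey: 65+26-10=81; pred: 8+5-3=10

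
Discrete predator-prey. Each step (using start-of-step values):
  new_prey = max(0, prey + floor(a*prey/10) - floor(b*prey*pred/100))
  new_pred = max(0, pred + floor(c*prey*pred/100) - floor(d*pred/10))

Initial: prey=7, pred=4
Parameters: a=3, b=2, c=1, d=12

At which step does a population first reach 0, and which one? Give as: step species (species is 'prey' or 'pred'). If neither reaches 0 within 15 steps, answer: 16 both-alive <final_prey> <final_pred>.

Step 1: prey: 7+2-0=9; pred: 4+0-4=0
First extinction: pred at step 1

Answer: 1 pred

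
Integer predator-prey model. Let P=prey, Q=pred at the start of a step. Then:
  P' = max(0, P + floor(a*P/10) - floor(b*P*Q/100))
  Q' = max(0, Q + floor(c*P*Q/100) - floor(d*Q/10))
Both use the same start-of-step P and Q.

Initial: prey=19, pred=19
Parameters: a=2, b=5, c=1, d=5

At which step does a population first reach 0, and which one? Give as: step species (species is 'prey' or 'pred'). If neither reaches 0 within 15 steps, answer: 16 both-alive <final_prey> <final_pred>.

Answer: 16 both-alive 2 1

Derivation:
Step 1: prey: 19+3-18=4; pred: 19+3-9=13
Step 2: prey: 4+0-2=2; pred: 13+0-6=7
Step 3: prey: 2+0-0=2; pred: 7+0-3=4
Step 4: prey: 2+0-0=2; pred: 4+0-2=2
Step 5: prey: 2+0-0=2; pred: 2+0-1=1
Step 6: prey: 2+0-0=2; pred: 1+0-0=1
Steps 7-15: state stable at prey=2, pred=1 (no change)
No extinction within 15 steps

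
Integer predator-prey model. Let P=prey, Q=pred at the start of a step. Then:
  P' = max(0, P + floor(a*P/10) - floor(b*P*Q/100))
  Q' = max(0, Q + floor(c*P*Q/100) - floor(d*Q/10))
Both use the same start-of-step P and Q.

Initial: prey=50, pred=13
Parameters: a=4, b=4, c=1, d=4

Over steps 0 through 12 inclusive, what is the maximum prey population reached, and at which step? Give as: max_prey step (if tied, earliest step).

Step 1: prey: 50+20-26=44; pred: 13+6-5=14
Step 2: prey: 44+17-24=37; pred: 14+6-5=15
Step 3: prey: 37+14-22=29; pred: 15+5-6=14
Step 4: prey: 29+11-16=24; pred: 14+4-5=13
Step 5: prey: 24+9-12=21; pred: 13+3-5=11
Step 6: prey: 21+8-9=20; pred: 11+2-4=9
Step 7: prey: 20+8-7=21; pred: 9+1-3=7
Step 8: prey: 21+8-5=24; pred: 7+1-2=6
Step 9: prey: 24+9-5=28; pred: 6+1-2=5
Step 10: prey: 28+11-5=34; pred: 5+1-2=4
Step 11: prey: 34+13-5=42; pred: 4+1-1=4
Step 12: prey: 42+16-6=52; pred: 4+1-1=4
Max prey = 52 at step 12

Answer: 52 12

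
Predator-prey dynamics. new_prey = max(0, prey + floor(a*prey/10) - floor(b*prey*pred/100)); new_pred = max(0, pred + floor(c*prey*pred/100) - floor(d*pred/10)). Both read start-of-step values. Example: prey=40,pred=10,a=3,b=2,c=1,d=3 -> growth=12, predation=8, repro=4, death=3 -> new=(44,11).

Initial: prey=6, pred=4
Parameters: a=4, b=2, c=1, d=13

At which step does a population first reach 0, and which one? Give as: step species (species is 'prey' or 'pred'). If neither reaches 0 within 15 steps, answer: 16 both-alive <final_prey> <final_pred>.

Step 1: prey: 6+2-0=8; pred: 4+0-5=0
First extinction: pred at step 1

Answer: 1 pred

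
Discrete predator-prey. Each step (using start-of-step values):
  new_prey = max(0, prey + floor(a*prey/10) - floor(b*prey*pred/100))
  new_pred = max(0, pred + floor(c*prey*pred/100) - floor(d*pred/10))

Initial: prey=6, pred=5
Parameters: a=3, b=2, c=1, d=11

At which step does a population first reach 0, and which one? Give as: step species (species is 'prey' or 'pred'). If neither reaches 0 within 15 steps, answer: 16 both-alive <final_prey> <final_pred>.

Answer: 1 pred

Derivation:
Step 1: prey: 6+1-0=7; pred: 5+0-5=0
First extinction: pred at step 1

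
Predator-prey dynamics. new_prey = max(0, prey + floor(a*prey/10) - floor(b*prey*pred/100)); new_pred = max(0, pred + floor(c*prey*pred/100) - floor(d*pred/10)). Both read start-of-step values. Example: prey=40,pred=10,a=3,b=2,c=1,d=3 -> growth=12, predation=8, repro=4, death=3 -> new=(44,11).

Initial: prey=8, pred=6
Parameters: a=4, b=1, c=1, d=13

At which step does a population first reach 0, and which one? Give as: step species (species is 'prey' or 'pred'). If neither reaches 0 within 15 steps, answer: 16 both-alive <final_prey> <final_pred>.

Answer: 1 pred

Derivation:
Step 1: prey: 8+3-0=11; pred: 6+0-7=0
First extinction: pred at step 1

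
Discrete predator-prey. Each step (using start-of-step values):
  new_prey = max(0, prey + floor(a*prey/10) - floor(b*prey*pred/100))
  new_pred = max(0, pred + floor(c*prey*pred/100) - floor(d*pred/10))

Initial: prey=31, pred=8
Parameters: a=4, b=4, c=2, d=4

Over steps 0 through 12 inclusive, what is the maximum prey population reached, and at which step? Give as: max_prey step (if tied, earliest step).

Answer: 35 2

Derivation:
Step 1: prey: 31+12-9=34; pred: 8+4-3=9
Step 2: prey: 34+13-12=35; pred: 9+6-3=12
Step 3: prey: 35+14-16=33; pred: 12+8-4=16
Step 4: prey: 33+13-21=25; pred: 16+10-6=20
Step 5: prey: 25+10-20=15; pred: 20+10-8=22
Step 6: prey: 15+6-13=8; pred: 22+6-8=20
Step 7: prey: 8+3-6=5; pred: 20+3-8=15
Step 8: prey: 5+2-3=4; pred: 15+1-6=10
Step 9: prey: 4+1-1=4; pred: 10+0-4=6
Step 10: prey: 4+1-0=5; pred: 6+0-2=4
Step 11: prey: 5+2-0=7; pred: 4+0-1=3
Step 12: prey: 7+2-0=9; pred: 3+0-1=2
Max prey = 35 at step 2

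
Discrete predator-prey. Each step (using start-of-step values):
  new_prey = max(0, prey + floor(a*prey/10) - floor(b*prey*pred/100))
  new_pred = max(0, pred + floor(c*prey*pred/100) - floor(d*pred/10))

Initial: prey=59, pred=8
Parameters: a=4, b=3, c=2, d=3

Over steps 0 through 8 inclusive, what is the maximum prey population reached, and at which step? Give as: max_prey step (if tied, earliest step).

Answer: 68 1

Derivation:
Step 1: prey: 59+23-14=68; pred: 8+9-2=15
Step 2: prey: 68+27-30=65; pred: 15+20-4=31
Step 3: prey: 65+26-60=31; pred: 31+40-9=62
Step 4: prey: 31+12-57=0; pred: 62+38-18=82
Step 5: prey: 0+0-0=0; pred: 82+0-24=58
Step 6: prey: 0+0-0=0; pred: 58+0-17=41
Step 7: prey: 0+0-0=0; pred: 41+0-12=29
Step 8: prey: 0+0-0=0; pred: 29+0-8=21
Max prey = 68 at step 1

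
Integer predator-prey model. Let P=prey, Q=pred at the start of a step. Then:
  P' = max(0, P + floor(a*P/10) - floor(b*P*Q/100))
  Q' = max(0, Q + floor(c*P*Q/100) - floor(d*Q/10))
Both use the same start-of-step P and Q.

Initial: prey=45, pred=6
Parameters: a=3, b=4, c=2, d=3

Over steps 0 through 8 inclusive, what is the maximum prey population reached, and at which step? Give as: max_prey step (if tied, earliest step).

Step 1: prey: 45+13-10=48; pred: 6+5-1=10
Step 2: prey: 48+14-19=43; pred: 10+9-3=16
Step 3: prey: 43+12-27=28; pred: 16+13-4=25
Step 4: prey: 28+8-28=8; pred: 25+14-7=32
Step 5: prey: 8+2-10=0; pred: 32+5-9=28
Step 6: prey: 0+0-0=0; pred: 28+0-8=20
Step 7: prey: 0+0-0=0; pred: 20+0-6=14
Step 8: prey: 0+0-0=0; pred: 14+0-4=10
Max prey = 48 at step 1

Answer: 48 1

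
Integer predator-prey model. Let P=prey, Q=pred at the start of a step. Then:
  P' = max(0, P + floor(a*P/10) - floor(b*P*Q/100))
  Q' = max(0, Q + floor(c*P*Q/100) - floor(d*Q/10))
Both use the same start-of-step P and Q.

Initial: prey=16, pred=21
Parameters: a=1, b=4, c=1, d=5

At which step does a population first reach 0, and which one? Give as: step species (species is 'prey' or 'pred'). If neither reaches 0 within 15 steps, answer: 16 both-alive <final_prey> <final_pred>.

Answer: 16 both-alive 2 1

Derivation:
Step 1: prey: 16+1-13=4; pred: 21+3-10=14
Step 2: prey: 4+0-2=2; pred: 14+0-7=7
Step 3: prey: 2+0-0=2; pred: 7+0-3=4
Step 4: prey: 2+0-0=2; pred: 4+0-2=2
Step 5: prey: 2+0-0=2; pred: 2+0-1=1
Step 6: prey: 2+0-0=2; pred: 1+0-0=1
Steps 7-15: state stable at prey=2, pred=1 (no change)
No extinction within 15 steps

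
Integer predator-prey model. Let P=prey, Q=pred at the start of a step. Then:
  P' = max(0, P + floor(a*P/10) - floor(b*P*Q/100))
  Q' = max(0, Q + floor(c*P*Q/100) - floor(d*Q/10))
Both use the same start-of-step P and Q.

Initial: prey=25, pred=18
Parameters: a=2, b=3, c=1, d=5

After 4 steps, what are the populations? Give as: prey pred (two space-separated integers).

Step 1: prey: 25+5-13=17; pred: 18+4-9=13
Step 2: prey: 17+3-6=14; pred: 13+2-6=9
Step 3: prey: 14+2-3=13; pred: 9+1-4=6
Step 4: prey: 13+2-2=13; pred: 6+0-3=3

Answer: 13 3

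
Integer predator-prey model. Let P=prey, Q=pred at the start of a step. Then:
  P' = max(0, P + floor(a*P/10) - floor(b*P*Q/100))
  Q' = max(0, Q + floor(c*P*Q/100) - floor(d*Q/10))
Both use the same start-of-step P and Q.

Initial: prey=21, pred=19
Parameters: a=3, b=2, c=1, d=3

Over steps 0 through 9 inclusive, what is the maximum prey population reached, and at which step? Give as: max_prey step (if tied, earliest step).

Step 1: prey: 21+6-7=20; pred: 19+3-5=17
Step 2: prey: 20+6-6=20; pred: 17+3-5=15
Step 3: prey: 20+6-6=20; pred: 15+3-4=14
Step 4: prey: 20+6-5=21; pred: 14+2-4=12
Step 5: prey: 21+6-5=22; pred: 12+2-3=11
Step 6: prey: 22+6-4=24; pred: 11+2-3=10
Step 7: prey: 24+7-4=27; pred: 10+2-3=9
Step 8: prey: 27+8-4=31; pred: 9+2-2=9
Step 9: prey: 31+9-5=35; pred: 9+2-2=9
Max prey = 35 at step 9

Answer: 35 9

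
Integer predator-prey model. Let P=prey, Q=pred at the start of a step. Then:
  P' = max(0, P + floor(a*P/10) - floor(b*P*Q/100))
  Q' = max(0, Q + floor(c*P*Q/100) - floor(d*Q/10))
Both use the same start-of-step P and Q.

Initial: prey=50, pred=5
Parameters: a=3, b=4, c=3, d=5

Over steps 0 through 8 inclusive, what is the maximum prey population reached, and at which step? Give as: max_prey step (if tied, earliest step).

Step 1: prey: 50+15-10=55; pred: 5+7-2=10
Step 2: prey: 55+16-22=49; pred: 10+16-5=21
Step 3: prey: 49+14-41=22; pred: 21+30-10=41
Step 4: prey: 22+6-36=0; pred: 41+27-20=48
Step 5: prey: 0+0-0=0; pred: 48+0-24=24
Step 6: prey: 0+0-0=0; pred: 24+0-12=12
Step 7: prey: 0+0-0=0; pred: 12+0-6=6
Step 8: prey: 0+0-0=0; pred: 6+0-3=3
Max prey = 55 at step 1

Answer: 55 1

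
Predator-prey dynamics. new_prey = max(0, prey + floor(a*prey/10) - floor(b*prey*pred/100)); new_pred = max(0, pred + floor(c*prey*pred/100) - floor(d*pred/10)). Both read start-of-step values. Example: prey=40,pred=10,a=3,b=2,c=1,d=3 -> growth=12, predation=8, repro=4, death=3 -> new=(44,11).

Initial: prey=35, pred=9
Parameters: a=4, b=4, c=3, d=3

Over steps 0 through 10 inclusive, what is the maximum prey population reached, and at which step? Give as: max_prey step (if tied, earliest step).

Answer: 37 1

Derivation:
Step 1: prey: 35+14-12=37; pred: 9+9-2=16
Step 2: prey: 37+14-23=28; pred: 16+17-4=29
Step 3: prey: 28+11-32=7; pred: 29+24-8=45
Step 4: prey: 7+2-12=0; pred: 45+9-13=41
Step 5: prey: 0+0-0=0; pred: 41+0-12=29
Step 6: prey: 0+0-0=0; pred: 29+0-8=21
Step 7: prey: 0+0-0=0; pred: 21+0-6=15
Step 8: prey: 0+0-0=0; pred: 15+0-4=11
Step 9: prey: 0+0-0=0; pred: 11+0-3=8
Step 10: prey: 0+0-0=0; pred: 8+0-2=6
Max prey = 37 at step 1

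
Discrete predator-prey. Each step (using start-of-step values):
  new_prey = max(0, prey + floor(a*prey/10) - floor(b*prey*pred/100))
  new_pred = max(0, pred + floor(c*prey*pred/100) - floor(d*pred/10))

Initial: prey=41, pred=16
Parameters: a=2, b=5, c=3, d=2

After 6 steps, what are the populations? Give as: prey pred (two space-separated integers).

Step 1: prey: 41+8-32=17; pred: 16+19-3=32
Step 2: prey: 17+3-27=0; pred: 32+16-6=42
Step 3: prey: 0+0-0=0; pred: 42+0-8=34
Step 4: prey: 0+0-0=0; pred: 34+0-6=28
Step 5: prey: 0+0-0=0; pred: 28+0-5=23
Step 6: prey: 0+0-0=0; pred: 23+0-4=19

Answer: 0 19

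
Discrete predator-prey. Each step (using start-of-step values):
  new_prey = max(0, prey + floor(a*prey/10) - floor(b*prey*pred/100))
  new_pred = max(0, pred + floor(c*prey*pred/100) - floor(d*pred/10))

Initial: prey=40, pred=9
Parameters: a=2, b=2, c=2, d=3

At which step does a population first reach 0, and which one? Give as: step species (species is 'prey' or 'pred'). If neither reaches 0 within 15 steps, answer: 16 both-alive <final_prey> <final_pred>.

Step 1: prey: 40+8-7=41; pred: 9+7-2=14
Step 2: prey: 41+8-11=38; pred: 14+11-4=21
Step 3: prey: 38+7-15=30; pred: 21+15-6=30
Step 4: prey: 30+6-18=18; pred: 30+18-9=39
Step 5: prey: 18+3-14=7; pred: 39+14-11=42
Step 6: prey: 7+1-5=3; pred: 42+5-12=35
Step 7: prey: 3+0-2=1; pred: 35+2-10=27
Step 8: prey: 1+0-0=1; pred: 27+0-8=19
Step 9: prey: 1+0-0=1; pred: 19+0-5=14
Step 10: prey: 1+0-0=1; pred: 14+0-4=10
Step 11: prey: 1+0-0=1; pred: 10+0-3=7
Step 12: prey: 1+0-0=1; pred: 7+0-2=5
Step 13: prey: 1+0-0=1; pred: 5+0-1=4
Step 14: prey: 1+0-0=1; pred: 4+0-1=3
Step 15: prey: 1+0-0=1; pred: 3+0-0=3
No extinction within 15 steps

Answer: 16 both-alive 1 3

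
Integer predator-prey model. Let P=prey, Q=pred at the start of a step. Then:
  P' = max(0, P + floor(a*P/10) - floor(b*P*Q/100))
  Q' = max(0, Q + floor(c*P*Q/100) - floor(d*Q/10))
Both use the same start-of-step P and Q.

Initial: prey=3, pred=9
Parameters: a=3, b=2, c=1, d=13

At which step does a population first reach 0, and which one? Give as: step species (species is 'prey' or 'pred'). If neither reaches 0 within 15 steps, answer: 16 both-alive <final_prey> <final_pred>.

Answer: 1 pred

Derivation:
Step 1: prey: 3+0-0=3; pred: 9+0-11=0
First extinction: pred at step 1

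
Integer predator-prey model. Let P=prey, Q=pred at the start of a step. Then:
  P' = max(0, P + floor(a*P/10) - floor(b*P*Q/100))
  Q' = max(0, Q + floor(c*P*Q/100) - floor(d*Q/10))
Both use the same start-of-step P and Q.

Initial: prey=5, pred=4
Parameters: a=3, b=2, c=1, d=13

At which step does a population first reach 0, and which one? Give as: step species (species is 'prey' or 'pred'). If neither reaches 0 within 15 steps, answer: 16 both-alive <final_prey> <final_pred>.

Answer: 1 pred

Derivation:
Step 1: prey: 5+1-0=6; pred: 4+0-5=0
First extinction: pred at step 1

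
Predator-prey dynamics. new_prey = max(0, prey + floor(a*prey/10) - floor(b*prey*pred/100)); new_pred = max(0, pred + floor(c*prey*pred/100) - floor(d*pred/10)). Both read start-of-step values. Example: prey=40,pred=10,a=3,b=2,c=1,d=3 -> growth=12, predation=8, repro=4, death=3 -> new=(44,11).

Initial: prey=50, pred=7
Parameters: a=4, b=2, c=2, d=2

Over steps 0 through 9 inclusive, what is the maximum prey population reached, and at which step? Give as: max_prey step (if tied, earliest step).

Answer: 72 2

Derivation:
Step 1: prey: 50+20-7=63; pred: 7+7-1=13
Step 2: prey: 63+25-16=72; pred: 13+16-2=27
Step 3: prey: 72+28-38=62; pred: 27+38-5=60
Step 4: prey: 62+24-74=12; pred: 60+74-12=122
Step 5: prey: 12+4-29=0; pred: 122+29-24=127
Step 6: prey: 0+0-0=0; pred: 127+0-25=102
Step 7: prey: 0+0-0=0; pred: 102+0-20=82
Step 8: prey: 0+0-0=0; pred: 82+0-16=66
Step 9: prey: 0+0-0=0; pred: 66+0-13=53
Max prey = 72 at step 2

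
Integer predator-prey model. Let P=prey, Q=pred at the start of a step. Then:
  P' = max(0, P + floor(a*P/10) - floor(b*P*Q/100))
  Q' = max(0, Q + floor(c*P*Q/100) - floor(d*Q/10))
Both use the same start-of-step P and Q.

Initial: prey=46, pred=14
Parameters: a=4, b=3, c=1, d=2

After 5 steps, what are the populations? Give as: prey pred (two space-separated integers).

Answer: 9 28

Derivation:
Step 1: prey: 46+18-19=45; pred: 14+6-2=18
Step 2: prey: 45+18-24=39; pred: 18+8-3=23
Step 3: prey: 39+15-26=28; pred: 23+8-4=27
Step 4: prey: 28+11-22=17; pred: 27+7-5=29
Step 5: prey: 17+6-14=9; pred: 29+4-5=28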